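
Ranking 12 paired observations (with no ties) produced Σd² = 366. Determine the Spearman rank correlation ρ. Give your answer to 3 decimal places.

ρ = 1 − 6Σd² / [n(n²−1)] = 1 − 6×366 / (12×143)
  = 1 − 2196/1716 = 1 − 1.2797 ≈ -0.280

-0.280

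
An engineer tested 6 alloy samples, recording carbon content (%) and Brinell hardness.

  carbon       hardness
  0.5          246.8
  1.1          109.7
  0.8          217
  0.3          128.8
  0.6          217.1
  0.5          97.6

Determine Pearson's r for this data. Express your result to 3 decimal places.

n = 6, Σx = 3.8, Σy = 1017, Σx² = 2.8, Σy² = 193280.94, Σxy = 635.37
nΣxy − ΣxΣy = 3812.22 − 3864.6 = -52.38
nΣx² − (Σx)² = 16.8 − 14.44 = 2.36; nΣy² − (Σy)² = 1159685.64 − 1034289 = 125396.64
r = -52.38 / √(2.36 × 125396.64) = -52.38 / 544.0001 ≈ -0.096

-0.096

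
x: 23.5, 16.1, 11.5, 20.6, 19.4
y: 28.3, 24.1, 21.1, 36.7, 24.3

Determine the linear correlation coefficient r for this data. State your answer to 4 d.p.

0.6524

n = 5, Σx = 91.1, Σy = 134.5, Σx² = 1744.43, Σy² = 3764.29, Σxy = 2523.15
nΣxy − ΣxΣy = 12615.75 − 12252.95 = 362.8
nΣx² − (Σx)² = 8722.15 − 8299.21 = 422.94; nΣy² − (Σy)² = 18821.45 − 18090.25 = 731.2
r = 362.8 / √(422.94 × 731.2) = 362.8 / 556.1059 ≈ 0.6524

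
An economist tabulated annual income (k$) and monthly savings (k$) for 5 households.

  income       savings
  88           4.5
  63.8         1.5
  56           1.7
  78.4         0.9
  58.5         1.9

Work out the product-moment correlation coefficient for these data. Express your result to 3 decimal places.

n = 5, Σx = 344.7, Σy = 10.5, Σx² = 24519.25, Σy² = 29.81, Σxy = 768.61
nΣxy − ΣxΣy = 3843.05 − 3619.35 = 223.7
nΣx² − (Σx)² = 122596.25 − 118818.09 = 3778.16; nΣy² − (Σy)² = 149.05 − 110.25 = 38.8
r = 223.7 / √(3778.16 × 38.8) = 223.7 / 382.8741 ≈ 0.584

0.584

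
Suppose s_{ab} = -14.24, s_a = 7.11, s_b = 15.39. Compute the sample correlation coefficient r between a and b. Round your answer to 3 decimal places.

r = Cov(a,b) / (s_a · s_b) = -14.24 / (7.11 × 15.39)
  = -14.24 / 109.4229 ≈ -0.130

-0.130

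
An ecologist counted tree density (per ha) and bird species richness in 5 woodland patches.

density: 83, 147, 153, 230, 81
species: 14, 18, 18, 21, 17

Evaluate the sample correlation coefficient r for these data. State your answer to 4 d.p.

0.9008

n = 5, Σx = 694, Σy = 88, Σx² = 111368, Σy² = 1574, Σxy = 12769
nΣxy − ΣxΣy = 63845 − 61072 = 2773
nΣx² − (Σx)² = 556840 − 481636 = 75204; nΣy² − (Σy)² = 7870 − 7744 = 126
r = 2773 / √(75204 × 126) = 2773 / 3078.2631 ≈ 0.9008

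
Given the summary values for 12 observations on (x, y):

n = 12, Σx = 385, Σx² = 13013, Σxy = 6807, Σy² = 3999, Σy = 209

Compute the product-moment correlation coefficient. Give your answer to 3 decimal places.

r = (nΣxy − ΣxΣy) / √[(nΣx² − (Σx)²)(nΣy² − (Σy)²)]
Numerator: 12×6807 − 385×209 = 1219
Denominator: √[(156156 − 148225)(47988 − 43681)] = √[7931 × 4307] = 5844.5545
r = 1219 / 5844.5545 ≈ 0.209

0.209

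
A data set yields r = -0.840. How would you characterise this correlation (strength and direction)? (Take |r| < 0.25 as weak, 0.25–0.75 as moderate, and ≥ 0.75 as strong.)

strong negative

r = -0.840 < 0 so the relationship is negative.
|r| = 0.840, which falls in the strong range.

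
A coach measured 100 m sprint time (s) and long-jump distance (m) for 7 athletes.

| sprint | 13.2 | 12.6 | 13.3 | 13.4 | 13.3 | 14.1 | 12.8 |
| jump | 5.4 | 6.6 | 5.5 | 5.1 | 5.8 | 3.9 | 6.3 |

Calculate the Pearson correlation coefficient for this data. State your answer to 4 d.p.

-0.9758

n = 7, Σx = 92.7, Σy = 38.6, Σx² = 1228.99, Σy² = 217.52, Σxy = 508.7
nΣxy − ΣxΣy = 3560.9 − 3578.22 = -17.32
nΣx² − (Σx)² = 8602.93 − 8593.29 = 9.64; nΣy² − (Σy)² = 1522.64 − 1489.96 = 32.68
r = -17.32 / √(9.64 × 32.68) = -17.32 / 17.7492 ≈ -0.9758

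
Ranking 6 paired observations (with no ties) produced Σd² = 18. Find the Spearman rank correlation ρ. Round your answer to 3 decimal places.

0.486

ρ = 1 − 6Σd² / [n(n²−1)] = 1 − 6×18 / (6×35)
  = 1 − 108/210 = 1 − 0.5143 ≈ 0.486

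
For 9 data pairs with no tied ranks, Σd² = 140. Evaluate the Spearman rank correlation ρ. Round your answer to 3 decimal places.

ρ = 1 − 6Σd² / [n(n²−1)] = 1 − 6×140 / (9×80)
  = 1 − 840/720 = 1 − 1.1667 ≈ -0.167

-0.167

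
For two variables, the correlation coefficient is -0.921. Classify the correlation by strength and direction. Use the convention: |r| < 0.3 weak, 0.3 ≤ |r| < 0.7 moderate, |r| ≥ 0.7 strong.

strong negative

r = -0.921 < 0 so the relationship is negative.
|r| = 0.921, which falls in the strong range.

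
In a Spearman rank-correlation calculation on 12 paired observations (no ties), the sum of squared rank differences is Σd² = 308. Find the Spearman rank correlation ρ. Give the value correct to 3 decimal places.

ρ = 1 − 6Σd² / [n(n²−1)] = 1 − 6×308 / (12×143)
  = 1 − 1848/1716 = 1 − 1.0769 ≈ -0.077

-0.077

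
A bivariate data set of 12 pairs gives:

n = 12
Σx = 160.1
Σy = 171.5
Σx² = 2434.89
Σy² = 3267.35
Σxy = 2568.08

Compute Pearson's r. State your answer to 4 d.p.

r = (nΣxy − ΣxΣy) / √[(nΣx² − (Σx)²)(nΣy² − (Σy)²)]
Numerator: 12×2568.08 − 160.1×171.5 = 3359.81
Denominator: √[(29218.68 − 25632.01)(39208.2 − 29412.25)] = √[3586.67 × 9795.95] = 5927.4649
r = 3359.81 / 5927.4649 ≈ 0.5668

0.5668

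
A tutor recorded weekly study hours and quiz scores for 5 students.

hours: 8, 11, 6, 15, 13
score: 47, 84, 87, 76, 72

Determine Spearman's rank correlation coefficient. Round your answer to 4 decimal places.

-0.3000

Rank hours: 2, 3, 1, 5, 4
Rank score: 1, 4, 5, 3, 2
d = rank(hours) − rank(score): 1, -1, -4, 2, 2; Σd² = 26
ρ = 1 − 6Σd² / [n(n²−1)] = 1 − 6×26 / (5×24) = 1 − 156/120 ≈ -0.3000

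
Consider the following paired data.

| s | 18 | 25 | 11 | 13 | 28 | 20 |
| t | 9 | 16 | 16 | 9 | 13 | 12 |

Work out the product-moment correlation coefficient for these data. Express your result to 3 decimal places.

0.207

n = 6, Σs = 115, Σt = 75, Σs² = 2423, Σt² = 987, Σst = 1459
nΣst − ΣsΣt = 8754 − 8625 = 129
nΣs² − (Σs)² = 14538 − 13225 = 1313; nΣt² − (Σt)² = 5922 − 5625 = 297
r = 129 / √(1313 × 297) = 129 / 624.4686 ≈ 0.207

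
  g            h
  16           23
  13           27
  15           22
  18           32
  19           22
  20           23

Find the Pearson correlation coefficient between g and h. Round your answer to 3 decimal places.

n = 6, Σg = 101, Σh = 149, Σg² = 1735, Σh² = 3779, Σgh = 2503
nΣgh − ΣgΣh = 15018 − 15049 = -31
nΣg² − (Σg)² = 10410 − 10201 = 209; nΣh² − (Σh)² = 22674 − 22201 = 473
r = -31 / √(209 × 473) = -31 / 314.4153 ≈ -0.099

-0.099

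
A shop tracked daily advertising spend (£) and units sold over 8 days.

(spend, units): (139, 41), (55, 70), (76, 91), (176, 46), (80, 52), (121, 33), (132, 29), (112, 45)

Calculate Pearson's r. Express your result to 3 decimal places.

n = 8, Σx = 891, Σy = 407, Σx² = 110107, Σy² = 23637, Σxy = 41582
nΣxy − ΣxΣy = 332656 − 362637 = -29981
nΣx² − (Σx)² = 880856 − 793881 = 86975; nΣy² − (Σy)² = 189096 − 165649 = 23447
r = -29981 / √(86975 × 23447) = -29981 / 45158.6406 ≈ -0.664

-0.664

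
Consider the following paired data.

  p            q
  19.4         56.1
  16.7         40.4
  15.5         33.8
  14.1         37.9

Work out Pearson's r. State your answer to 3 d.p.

n = 4, Σp = 65.7, Σq = 168.2, Σp² = 1094.31, Σq² = 7358.22, Σpq = 2821.31
nΣpq − ΣpΣq = 11285.24 − 11050.74 = 234.5
nΣp² − (Σp)² = 4377.24 − 4316.49 = 60.75; nΣq² − (Σq)² = 29432.88 − 28291.24 = 1141.64
r = 234.5 / √(60.75 × 1141.64) = 234.5 / 263.3527 ≈ 0.890

0.890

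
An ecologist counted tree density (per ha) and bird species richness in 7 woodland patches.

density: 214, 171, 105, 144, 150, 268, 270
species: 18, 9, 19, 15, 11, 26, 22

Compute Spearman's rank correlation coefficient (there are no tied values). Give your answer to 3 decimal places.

0.464

Rank density: 5, 4, 1, 2, 3, 6, 7
Rank species: 4, 1, 5, 3, 2, 7, 6
d = rank(density) − rank(species): 1, 3, -4, -1, 1, -1, 1; Σd² = 30
ρ = 1 − 6Σd² / [n(n²−1)] = 1 − 6×30 / (7×48) = 1 − 180/336 ≈ 0.464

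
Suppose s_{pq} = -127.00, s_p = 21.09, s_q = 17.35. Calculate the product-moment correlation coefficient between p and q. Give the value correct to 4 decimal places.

-0.3471

r = Cov(p,q) / (s_p · s_q) = -127.00 / (21.09 × 17.35)
  = -127.00 / 365.9115 ≈ -0.3471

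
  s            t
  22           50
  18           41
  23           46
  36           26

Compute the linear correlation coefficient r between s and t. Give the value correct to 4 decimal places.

n = 4, Σs = 99, Σt = 163, Σs² = 2633, Σt² = 6973, Σst = 3832
nΣst − ΣsΣt = 15328 − 16137 = -809
nΣs² − (Σs)² = 10532 − 9801 = 731; nΣt² − (Σt)² = 27892 − 26569 = 1323
r = -809 / √(731 × 1323) = -809 / 983.4190 ≈ -0.8226

-0.8226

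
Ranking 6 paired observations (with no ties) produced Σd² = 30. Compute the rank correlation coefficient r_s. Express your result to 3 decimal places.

ρ = 1 − 6Σd² / [n(n²−1)] = 1 − 6×30 / (6×35)
  = 1 − 180/210 = 1 − 0.8571 ≈ 0.143

0.143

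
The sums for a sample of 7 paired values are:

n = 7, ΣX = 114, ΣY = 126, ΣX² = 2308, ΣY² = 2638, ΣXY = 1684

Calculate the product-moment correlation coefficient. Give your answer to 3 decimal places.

-0.900

r = (nΣXY − ΣXΣY) / √[(nΣX² − (ΣX)²)(nΣY² − (ΣY)²)]
Numerator: 7×1684 − 114×126 = -2576
Denominator: √[(16156 − 12996)(18466 − 15876)] = √[3160 × 2590] = 2860.8390
r = -2576 / 2860.8390 ≈ -0.900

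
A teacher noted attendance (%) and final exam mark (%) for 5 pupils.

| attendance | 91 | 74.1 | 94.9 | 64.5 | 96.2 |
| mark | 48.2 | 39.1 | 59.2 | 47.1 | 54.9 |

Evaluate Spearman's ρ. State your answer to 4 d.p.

0.8000

Rank attendance: 3, 2, 4, 1, 5
Rank mark: 3, 1, 5, 2, 4
d = rank(attendance) − rank(mark): 0, 1, -1, -1, 1; Σd² = 4
ρ = 1 − 6Σd² / [n(n²−1)] = 1 − 6×4 / (5×24) = 1 − 24/120 ≈ 0.8000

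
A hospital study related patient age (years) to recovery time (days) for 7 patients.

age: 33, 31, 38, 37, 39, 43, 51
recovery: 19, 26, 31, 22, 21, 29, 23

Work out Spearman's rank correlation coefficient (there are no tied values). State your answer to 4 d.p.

Rank age: 2, 1, 4, 3, 5, 6, 7
Rank recovery: 1, 5, 7, 3, 2, 6, 4
d = rank(age) − rank(recovery): 1, -4, -3, 0, 3, 0, 3; Σd² = 44
ρ = 1 − 6Σd² / [n(n²−1)] = 1 − 6×44 / (7×48) = 1 − 264/336 ≈ 0.2143

0.2143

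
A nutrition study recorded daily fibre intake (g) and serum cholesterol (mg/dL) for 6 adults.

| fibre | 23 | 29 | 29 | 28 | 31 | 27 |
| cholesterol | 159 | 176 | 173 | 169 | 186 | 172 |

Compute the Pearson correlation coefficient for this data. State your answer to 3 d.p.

0.939

n = 6, Σx = 167, Σy = 1035, Σx² = 4685, Σy² = 178927, Σxy = 28920
nΣxy − ΣxΣy = 173520 − 172845 = 675
nΣx² − (Σx)² = 28110 − 27889 = 221; nΣy² − (Σy)² = 1073562 − 1071225 = 2337
r = 675 / √(221 × 2337) = 675 / 718.6633 ≈ 0.939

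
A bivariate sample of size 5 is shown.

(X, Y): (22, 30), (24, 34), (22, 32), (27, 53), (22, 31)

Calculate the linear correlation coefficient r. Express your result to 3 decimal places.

0.961

n = 5, ΣX = 117, ΣY = 180, ΣX² = 2757, ΣY² = 6850, ΣXY = 4293
nΣXY − ΣXΣY = 21465 − 21060 = 405
nΣX² − (ΣX)² = 13785 − 13689 = 96; nΣY² − (ΣY)² = 34250 − 32400 = 1850
r = 405 / √(96 × 1850) = 405 / 421.4262 ≈ 0.961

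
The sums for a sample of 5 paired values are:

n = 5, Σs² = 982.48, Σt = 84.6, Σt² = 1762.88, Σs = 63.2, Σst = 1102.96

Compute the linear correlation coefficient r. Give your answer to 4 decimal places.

r = (nΣst − ΣsΣt) / √[(nΣs² − (Σs)²)(nΣt² − (Σt)²)]
Numerator: 5×1102.96 − 63.2×84.6 = 168.08
Denominator: √[(4912.4 − 3994.24)(8814.4 − 7157.16)] = √[918.16 × 1657.24] = 1233.5362
r = 168.08 / 1233.5362 ≈ 0.1363

0.1363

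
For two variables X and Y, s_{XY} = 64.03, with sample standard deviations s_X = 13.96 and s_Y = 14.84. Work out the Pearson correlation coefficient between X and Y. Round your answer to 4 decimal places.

0.3091

r = Cov(X,Y) / (s_X · s_Y) = 64.03 / (13.96 × 14.84)
  = 64.03 / 207.1664 ≈ 0.3091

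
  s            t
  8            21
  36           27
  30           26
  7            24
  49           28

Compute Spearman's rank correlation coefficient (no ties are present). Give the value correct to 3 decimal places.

0.900

Rank s: 2, 4, 3, 1, 5
Rank t: 1, 4, 3, 2, 5
d = rank(s) − rank(t): 1, 0, 0, -1, 0; Σd² = 2
ρ = 1 − 6Σd² / [n(n²−1)] = 1 − 6×2 / (5×24) = 1 − 12/120 ≈ 0.900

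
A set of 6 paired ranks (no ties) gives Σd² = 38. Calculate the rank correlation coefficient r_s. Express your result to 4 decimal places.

ρ = 1 − 6Σd² / [n(n²−1)] = 1 − 6×38 / (6×35)
  = 1 − 228/210 = 1 − 1.08571 ≈ -0.0857

-0.0857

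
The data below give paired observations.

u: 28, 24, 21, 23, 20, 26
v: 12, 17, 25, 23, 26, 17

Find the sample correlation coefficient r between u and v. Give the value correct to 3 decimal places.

-0.964

n = 6, Σu = 142, Σv = 120, Σu² = 3406, Σv² = 2552, Σuv = 2760
nΣuv − ΣuΣv = 16560 − 17040 = -480
nΣu² − (Σu)² = 20436 − 20164 = 272; nΣv² − (Σv)² = 15312 − 14400 = 912
r = -480 / √(272 × 912) = -480 / 498.0602 ≈ -0.964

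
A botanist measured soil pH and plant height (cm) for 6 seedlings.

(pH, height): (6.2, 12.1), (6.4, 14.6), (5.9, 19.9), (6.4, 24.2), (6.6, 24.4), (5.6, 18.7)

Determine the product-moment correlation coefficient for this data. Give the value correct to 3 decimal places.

0.241

n = 6, Σx = 37.1, Σy = 113.9, Σx² = 230.09, Σy² = 2286.27, Σxy = 706.51
nΣxy − ΣxΣy = 4239.06 − 4225.69 = 13.37
nΣx² − (Σx)² = 1380.54 − 1376.41 = 4.13; nΣy² − (Σy)² = 13717.62 − 12973.21 = 744.41
r = 13.37 / √(4.13 × 744.41) = 13.37 / 55.4474 ≈ 0.241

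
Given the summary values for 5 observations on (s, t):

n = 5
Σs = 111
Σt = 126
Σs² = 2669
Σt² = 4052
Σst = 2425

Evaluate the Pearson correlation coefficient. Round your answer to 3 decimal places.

-0.878

r = (nΣst − ΣsΣt) / √[(nΣs² − (Σs)²)(nΣt² − (Σt)²)]
Numerator: 5×2425 − 111×126 = -1861
Denominator: √[(13345 − 12321)(20260 − 15876)] = √[1024 × 4384] = 2118.7770
r = -1861 / 2118.7770 ≈ -0.878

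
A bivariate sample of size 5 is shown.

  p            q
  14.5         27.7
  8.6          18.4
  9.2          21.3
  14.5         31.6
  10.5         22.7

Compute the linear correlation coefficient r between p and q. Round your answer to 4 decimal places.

n = 5, Σp = 57.3, Σq = 121.7, Σp² = 689.35, Σq² = 3073.39, Σpq = 1452.4
nΣpq − ΣpΣq = 7262 − 6973.41 = 288.59
nΣp² − (Σp)² = 3446.75 − 3283.29 = 163.46; nΣq² − (Σq)² = 15366.95 − 14810.89 = 556.06
r = 288.59 / √(163.46 × 556.06) = 288.59 / 301.4856 ≈ 0.9572

0.9572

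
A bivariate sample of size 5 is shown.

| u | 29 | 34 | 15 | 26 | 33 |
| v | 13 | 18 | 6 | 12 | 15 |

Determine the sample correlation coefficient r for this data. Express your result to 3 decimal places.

0.977

n = 5, Σu = 137, Σv = 64, Σu² = 3987, Σv² = 898, Σuv = 1886
nΣuv − ΣuΣv = 9430 − 8768 = 662
nΣu² − (Σu)² = 19935 − 18769 = 1166; nΣv² − (Σv)² = 4490 − 4096 = 394
r = 662 / √(1166 × 394) = 662 / 677.7935 ≈ 0.977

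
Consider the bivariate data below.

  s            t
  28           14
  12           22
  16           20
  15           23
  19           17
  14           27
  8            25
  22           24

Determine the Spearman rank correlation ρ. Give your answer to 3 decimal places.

-0.619

Rank s: 8, 2, 5, 4, 6, 3, 1, 7
Rank t: 1, 4, 3, 5, 2, 8, 7, 6
d = rank(s) − rank(t): 7, -2, 2, -1, 4, -5, -6, 1; Σd² = 136
ρ = 1 − 6Σd² / [n(n²−1)] = 1 − 6×136 / (8×63) = 1 − 816/504 ≈ -0.619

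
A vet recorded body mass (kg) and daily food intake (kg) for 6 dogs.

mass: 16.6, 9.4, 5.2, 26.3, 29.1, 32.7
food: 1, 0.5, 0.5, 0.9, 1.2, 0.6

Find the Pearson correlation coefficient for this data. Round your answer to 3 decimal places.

0.528

n = 6, Σx = 119.3, Σy = 4.7, Σx² = 2998.75, Σy² = 4.11, Σxy = 102.11
nΣxy − ΣxΣy = 612.66 − 560.71 = 51.95
nΣx² − (Σx)² = 17992.5 − 14232.49 = 3760.01; nΣy² − (Σy)² = 24.66 − 22.09 = 2.57
r = 51.95 / √(3760.01 × 2.57) = 51.95 / 98.3017 ≈ 0.528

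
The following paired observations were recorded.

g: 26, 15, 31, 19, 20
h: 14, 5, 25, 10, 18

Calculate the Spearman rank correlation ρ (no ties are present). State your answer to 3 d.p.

Rank g: 4, 1, 5, 2, 3
Rank h: 3, 1, 5, 2, 4
d = rank(g) − rank(h): 1, 0, 0, 0, -1; Σd² = 2
ρ = 1 − 6Σd² / [n(n²−1)] = 1 − 6×2 / (5×24) = 1 − 12/120 ≈ 0.900

0.900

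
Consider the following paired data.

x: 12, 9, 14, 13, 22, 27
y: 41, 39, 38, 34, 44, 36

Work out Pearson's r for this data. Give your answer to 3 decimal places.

n = 6, Σx = 97, Σy = 232, Σx² = 1803, Σy² = 9034, Σxy = 3757
nΣxy − ΣxΣy = 22542 − 22504 = 38
nΣx² − (Σx)² = 10818 − 9409 = 1409; nΣy² − (Σy)² = 54204 − 53824 = 380
r = 38 / √(1409 × 380) = 38 / 731.7240 ≈ 0.052

0.052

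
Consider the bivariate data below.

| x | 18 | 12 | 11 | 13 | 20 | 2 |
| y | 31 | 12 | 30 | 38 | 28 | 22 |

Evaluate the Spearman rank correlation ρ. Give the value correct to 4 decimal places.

0.3714

Rank x: 5, 3, 2, 4, 6, 1
Rank y: 5, 1, 4, 6, 3, 2
d = rank(x) − rank(y): 0, 2, -2, -2, 3, -1; Σd² = 22
ρ = 1 − 6Σd² / [n(n²−1)] = 1 − 6×22 / (6×35) = 1 − 132/210 ≈ 0.3714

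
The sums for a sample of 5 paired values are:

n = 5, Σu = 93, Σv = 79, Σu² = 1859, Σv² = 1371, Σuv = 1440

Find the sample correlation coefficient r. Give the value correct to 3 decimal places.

-0.233

r = (nΣuv − ΣuΣv) / √[(nΣu² − (Σu)²)(nΣv² − (Σv)²)]
Numerator: 5×1440 − 93×79 = -147
Denominator: √[(9295 − 8649)(6855 − 6241)] = √[646 × 614] = 629.7968
r = -147 / 629.7968 ≈ -0.233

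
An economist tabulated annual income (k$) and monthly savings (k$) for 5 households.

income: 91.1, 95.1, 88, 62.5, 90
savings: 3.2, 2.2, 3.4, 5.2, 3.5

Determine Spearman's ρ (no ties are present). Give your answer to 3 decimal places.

Rank income: 4, 5, 2, 1, 3
Rank savings: 2, 1, 3, 5, 4
d = rank(income) − rank(savings): 2, 4, -1, -4, -1; Σd² = 38
ρ = 1 − 6Σd² / [n(n²−1)] = 1 − 6×38 / (5×24) = 1 − 228/120 ≈ -0.900

-0.900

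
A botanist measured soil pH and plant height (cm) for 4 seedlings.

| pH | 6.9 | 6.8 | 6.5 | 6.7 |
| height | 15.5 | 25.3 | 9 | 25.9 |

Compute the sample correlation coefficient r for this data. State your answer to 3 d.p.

0.464

n = 4, Σx = 26.9, Σy = 75.7, Σx² = 180.99, Σy² = 1632.15, Σxy = 511.02
nΣxy − ΣxΣy = 2044.08 − 2036.33 = 7.75
nΣx² − (Σx)² = 723.96 − 723.61 = 0.35; nΣy² − (Σy)² = 6528.6 − 5730.49 = 798.11
r = 7.75 / √(0.35 × 798.11) = 7.75 / 16.7134 ≈ 0.464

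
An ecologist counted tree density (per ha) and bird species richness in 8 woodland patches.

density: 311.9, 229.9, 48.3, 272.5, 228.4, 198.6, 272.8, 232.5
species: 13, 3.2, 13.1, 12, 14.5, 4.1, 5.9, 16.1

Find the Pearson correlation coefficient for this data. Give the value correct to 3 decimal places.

n = 8, Σx = 1794.9, Σy = 81.9, Σx² = 446809.37, Σy² = 1015.93, Σxy = 18171.94
nΣxy − ΣxΣy = 145375.52 − 147002.31 = -1626.79
nΣx² − (Σx)² = 3574474.96 − 3221666.01 = 352808.95; nΣy² − (Σy)² = 8127.44 − 6707.61 = 1419.83
r = -1626.79 / √(352808.95 × 1419.83) = -1626.79 / 22381.4372 ≈ -0.073

-0.073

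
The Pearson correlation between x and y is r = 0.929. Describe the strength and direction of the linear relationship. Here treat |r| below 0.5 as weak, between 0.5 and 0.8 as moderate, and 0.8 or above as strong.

r = 0.929 > 0 so the relationship is positive.
|r| = 0.929, which falls in the strong range.

strong positive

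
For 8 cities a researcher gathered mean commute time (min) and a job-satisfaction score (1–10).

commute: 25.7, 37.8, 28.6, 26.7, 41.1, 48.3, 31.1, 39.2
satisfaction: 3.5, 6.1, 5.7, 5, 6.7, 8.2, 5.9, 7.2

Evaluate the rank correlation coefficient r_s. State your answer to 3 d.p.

Rank commute: 1, 5, 3, 2, 7, 8, 4, 6
Rank satisfaction: 1, 5, 3, 2, 6, 8, 4, 7
d = rank(commute) − rank(satisfaction): 0, 0, 0, 0, 1, 0, 0, -1; Σd² = 2
ρ = 1 − 6Σd² / [n(n²−1)] = 1 − 6×2 / (8×63) = 1 − 12/504 ≈ 0.976

0.976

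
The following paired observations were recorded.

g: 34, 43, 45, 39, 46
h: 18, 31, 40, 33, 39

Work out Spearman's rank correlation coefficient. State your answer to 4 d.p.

0.8000

Rank g: 1, 3, 4, 2, 5
Rank h: 1, 2, 5, 3, 4
d = rank(g) − rank(h): 0, 1, -1, -1, 1; Σd² = 4
ρ = 1 − 6Σd² / [n(n²−1)] = 1 − 6×4 / (5×24) = 1 − 24/120 ≈ 0.8000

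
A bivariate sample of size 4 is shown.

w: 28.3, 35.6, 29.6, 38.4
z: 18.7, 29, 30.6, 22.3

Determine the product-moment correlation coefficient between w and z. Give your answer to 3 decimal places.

n = 4, Σw = 131.9, Σz = 100.6, Σw² = 4418.97, Σz² = 2624.34, Σwz = 3323.69
nΣwz − ΣwΣz = 13294.76 − 13269.14 = 25.62
nΣw² − (Σw)² = 17675.88 − 17397.61 = 278.27; nΣz² − (Σz)² = 10497.36 − 10120.36 = 377
r = 25.62 / √(278.27 × 377) = 25.62 / 323.8947 ≈ 0.079

0.079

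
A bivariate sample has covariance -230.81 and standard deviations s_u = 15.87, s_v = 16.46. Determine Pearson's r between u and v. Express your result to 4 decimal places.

r = Cov(u,v) / (s_u · s_v) = -230.81 / (15.87 × 16.46)
  = -230.81 / 261.2202 ≈ -0.8836

-0.8836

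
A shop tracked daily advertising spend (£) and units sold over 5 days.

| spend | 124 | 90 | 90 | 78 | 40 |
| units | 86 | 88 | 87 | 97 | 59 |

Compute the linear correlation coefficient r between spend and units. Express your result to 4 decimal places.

n = 5, Σx = 422, Σy = 417, Σx² = 39260, Σy² = 35599, Σxy = 36340
nΣxy − ΣxΣy = 181700 − 175974 = 5726
nΣx² − (Σx)² = 196300 − 178084 = 18216; nΣy² − (Σy)² = 177995 − 173889 = 4106
r = 5726 / √(18216 × 4106) = 5726 / 8648.4042 ≈ 0.6621

0.6621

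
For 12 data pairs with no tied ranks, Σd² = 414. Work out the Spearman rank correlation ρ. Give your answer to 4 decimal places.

ρ = 1 − 6Σd² / [n(n²−1)] = 1 − 6×414 / (12×143)
  = 1 − 2484/1716 = 1 − 1.44755 ≈ -0.4476

-0.4476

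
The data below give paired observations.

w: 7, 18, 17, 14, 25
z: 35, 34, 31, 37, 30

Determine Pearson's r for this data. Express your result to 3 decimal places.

-0.709

n = 5, Σw = 81, Σz = 167, Σw² = 1483, Σz² = 5611, Σwz = 2652
nΣwz − ΣwΣz = 13260 − 13527 = -267
nΣw² − (Σw)² = 7415 − 6561 = 854; nΣz² − (Σz)² = 28055 − 27889 = 166
r = -267 / √(854 × 166) = -267 / 376.5156 ≈ -0.709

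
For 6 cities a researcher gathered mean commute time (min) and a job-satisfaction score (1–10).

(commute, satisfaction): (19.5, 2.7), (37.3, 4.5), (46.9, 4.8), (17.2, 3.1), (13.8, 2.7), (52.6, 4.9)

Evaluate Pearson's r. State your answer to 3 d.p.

0.971

n = 6, Σx = 187.3, Σy = 22.7, Σx² = 7224.19, Σy² = 91.49, Σxy = 793.94
nΣxy − ΣxΣy = 4763.64 − 4251.71 = 511.93
nΣx² − (Σx)² = 43345.14 − 35081.29 = 8263.85; nΣy² − (Σy)² = 548.94 − 515.29 = 33.65
r = 511.93 / √(8263.85 × 33.65) = 511.93 / 527.3315 ≈ 0.971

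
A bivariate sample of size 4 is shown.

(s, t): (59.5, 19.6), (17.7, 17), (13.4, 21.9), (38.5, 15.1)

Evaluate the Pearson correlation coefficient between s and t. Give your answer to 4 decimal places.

n = 4, Σs = 129.1, Σt = 73.6, Σs² = 5515.35, Σt² = 1380.78, Σst = 2341.91
nΣst − ΣsΣt = 9367.64 − 9501.76 = -134.12
nΣs² − (Σs)² = 22061.4 − 16666.81 = 5394.59; nΣt² − (Σt)² = 5523.12 − 5416.96 = 106.16
r = -134.12 / √(5394.59 × 106.16) = -134.12 / 756.7626 ≈ -0.1772

-0.1772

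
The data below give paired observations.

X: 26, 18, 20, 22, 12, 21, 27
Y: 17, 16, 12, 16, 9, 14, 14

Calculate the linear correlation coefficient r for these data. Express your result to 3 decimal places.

n = 7, ΣX = 146, ΣY = 98, ΣX² = 3198, ΣY² = 1418, ΣXY = 2102
nΣXY − ΣXΣY = 14714 − 14308 = 406
nΣX² − (ΣX)² = 22386 − 21316 = 1070; nΣY² − (ΣY)² = 9926 − 9604 = 322
r = 406 / √(1070 × 322) = 406 / 586.9753 ≈ 0.692

0.692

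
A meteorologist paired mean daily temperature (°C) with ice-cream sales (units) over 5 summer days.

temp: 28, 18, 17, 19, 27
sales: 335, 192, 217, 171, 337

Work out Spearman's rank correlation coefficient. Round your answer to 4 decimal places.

0.5000

Rank temp: 5, 2, 1, 3, 4
Rank sales: 4, 2, 3, 1, 5
d = rank(temp) − rank(sales): 1, 0, -2, 2, -1; Σd² = 10
ρ = 1 − 6Σd² / [n(n²−1)] = 1 − 6×10 / (5×24) = 1 − 60/120 ≈ 0.5000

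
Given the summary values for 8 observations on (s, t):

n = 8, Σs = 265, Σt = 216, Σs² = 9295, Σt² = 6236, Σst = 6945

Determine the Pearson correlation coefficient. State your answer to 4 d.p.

r = (nΣst − ΣsΣt) / √[(nΣs² − (Σs)²)(nΣt² − (Σt)²)]
Numerator: 8×6945 − 265×216 = -1680
Denominator: √[(74360 − 70225)(49888 − 46656)] = √[4135 × 3232] = 3655.7243
r = -1680 / 3655.7243 ≈ -0.4596

-0.4596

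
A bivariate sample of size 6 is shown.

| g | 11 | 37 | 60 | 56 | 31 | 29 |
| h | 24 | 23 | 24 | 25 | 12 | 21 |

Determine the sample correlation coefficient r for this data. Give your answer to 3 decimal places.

0.271

n = 6, Σg = 224, Σh = 129, Σg² = 10028, Σh² = 2891, Σgh = 4936
nΣgh − ΣgΣh = 29616 − 28896 = 720
nΣg² − (Σg)² = 60168 − 50176 = 9992; nΣh² − (Σh)² = 17346 − 16641 = 705
r = 720 / √(9992 × 705) = 720 / 2654.1213 ≈ 0.271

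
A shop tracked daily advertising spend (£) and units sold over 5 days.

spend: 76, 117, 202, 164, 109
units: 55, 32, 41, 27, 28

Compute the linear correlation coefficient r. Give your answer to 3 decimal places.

-0.330

n = 5, Σx = 668, Σy = 183, Σx² = 99046, Σy² = 7243, Σxy = 23686
nΣxy − ΣxΣy = 118430 − 122244 = -3814
nΣx² − (Σx)² = 495230 − 446224 = 49006; nΣy² − (Σy)² = 36215 − 33489 = 2726
r = -3814 / √(49006 × 2726) = -3814 / 11558.1294 ≈ -0.330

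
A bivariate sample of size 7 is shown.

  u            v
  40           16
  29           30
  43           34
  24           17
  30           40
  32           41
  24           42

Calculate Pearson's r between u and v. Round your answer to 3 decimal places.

-0.158

n = 7, Σu = 222, Σv = 220, Σu² = 7366, Σv² = 7646, Σuv = 6900
nΣuv − ΣuΣv = 48300 − 48840 = -540
nΣu² − (Σu)² = 51562 − 49284 = 2278; nΣv² − (Σv)² = 53522 − 48400 = 5122
r = -540 / √(2278 × 5122) = -540 / 3415.8331 ≈ -0.158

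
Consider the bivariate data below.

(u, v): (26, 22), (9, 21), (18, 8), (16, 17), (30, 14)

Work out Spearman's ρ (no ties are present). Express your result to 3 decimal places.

Rank u: 4, 1, 3, 2, 5
Rank v: 5, 4, 1, 3, 2
d = rank(u) − rank(v): -1, -3, 2, -1, 3; Σd² = 24
ρ = 1 − 6Σd² / [n(n²−1)] = 1 − 6×24 / (5×24) = 1 − 144/120 ≈ -0.200

-0.200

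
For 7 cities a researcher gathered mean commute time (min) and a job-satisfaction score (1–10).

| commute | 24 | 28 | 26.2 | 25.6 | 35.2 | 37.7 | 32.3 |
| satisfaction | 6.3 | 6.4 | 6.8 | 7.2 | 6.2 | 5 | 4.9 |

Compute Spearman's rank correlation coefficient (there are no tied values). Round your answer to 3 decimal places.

-0.679

Rank commute: 1, 4, 3, 2, 6, 7, 5
Rank satisfaction: 4, 5, 6, 7, 3, 2, 1
d = rank(commute) − rank(satisfaction): -3, -1, -3, -5, 3, 5, 4; Σd² = 94
ρ = 1 − 6Σd² / [n(n²−1)] = 1 − 6×94 / (7×48) = 1 − 564/336 ≈ -0.679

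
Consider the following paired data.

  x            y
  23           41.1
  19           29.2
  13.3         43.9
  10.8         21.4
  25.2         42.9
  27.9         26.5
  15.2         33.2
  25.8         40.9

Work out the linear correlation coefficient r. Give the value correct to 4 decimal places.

0.2794

n = 8, Σx = 160.2, Σy = 279.1, Σx² = 3493.66, Σy² = 10244.73, Σxy = 5695.38
nΣxy − ΣxΣy = 45563.04 − 44711.82 = 851.22
nΣx² − (Σx)² = 27949.28 − 25664.04 = 2285.24; nΣy² − (Σy)² = 81957.84 − 77896.81 = 4061.03
r = 851.22 / √(2285.24 × 4061.03) = 851.22 / 3046.3795 ≈ 0.2794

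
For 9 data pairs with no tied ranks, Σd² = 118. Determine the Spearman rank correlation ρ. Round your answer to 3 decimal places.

ρ = 1 − 6Σd² / [n(n²−1)] = 1 − 6×118 / (9×80)
  = 1 − 708/720 = 1 − 0.9833 ≈ 0.017

0.017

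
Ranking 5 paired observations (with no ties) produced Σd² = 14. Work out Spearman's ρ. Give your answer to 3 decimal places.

0.300

ρ = 1 − 6Σd² / [n(n²−1)] = 1 − 6×14 / (5×24)
  = 1 − 84/120 = 1 − 0.7000 ≈ 0.300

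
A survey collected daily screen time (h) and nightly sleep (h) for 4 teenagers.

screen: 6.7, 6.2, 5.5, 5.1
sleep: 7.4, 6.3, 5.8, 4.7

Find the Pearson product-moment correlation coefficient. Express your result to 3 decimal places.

0.973

n = 4, Σx = 23.5, Σy = 24.2, Σx² = 139.59, Σy² = 150.18, Σxy = 144.51
nΣxy − ΣxΣy = 578.04 − 568.7 = 9.34
nΣx² − (Σx)² = 558.36 − 552.25 = 6.11; nΣy² − (Σy)² = 600.72 − 585.64 = 15.08
r = 9.34 / √(6.11 × 15.08) = 9.34 / 9.5989 ≈ 0.973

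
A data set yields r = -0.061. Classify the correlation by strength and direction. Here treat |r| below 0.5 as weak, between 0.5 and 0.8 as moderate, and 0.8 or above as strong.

r = -0.061 < 0 so the relationship is negative.
|r| = 0.061, which falls in the weak range.

weak negative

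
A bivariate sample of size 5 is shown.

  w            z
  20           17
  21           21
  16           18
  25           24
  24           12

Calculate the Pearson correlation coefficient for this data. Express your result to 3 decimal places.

n = 5, Σw = 106, Σz = 92, Σw² = 2298, Σz² = 1774, Σwz = 1957
nΣwz − ΣwΣz = 9785 − 9752 = 33
nΣw² − (Σw)² = 11490 − 11236 = 254; nΣz² − (Σz)² = 8870 − 8464 = 406
r = 33 / √(254 × 406) = 33 / 321.1293 ≈ 0.103

0.103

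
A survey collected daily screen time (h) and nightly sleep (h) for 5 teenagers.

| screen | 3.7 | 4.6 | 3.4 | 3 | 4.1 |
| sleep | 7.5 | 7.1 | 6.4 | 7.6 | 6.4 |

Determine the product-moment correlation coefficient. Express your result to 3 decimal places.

n = 5, Σx = 18.8, Σy = 35, Σx² = 72.22, Σy² = 246.34, Σxy = 131.21
nΣxy − ΣxΣy = 656.05 − 658 = -1.95
nΣx² − (Σx)² = 361.1 − 353.44 = 7.66; nΣy² − (Σy)² = 1231.7 − 1225 = 6.7
r = -1.95 / √(7.66 × 6.7) = -1.95 / 7.1639 ≈ -0.272

-0.272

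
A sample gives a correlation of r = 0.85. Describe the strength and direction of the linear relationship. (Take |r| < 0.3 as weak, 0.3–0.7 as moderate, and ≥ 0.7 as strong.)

r = 0.85 > 0 so the relationship is positive.
|r| = 0.85, which falls in the strong range.

strong positive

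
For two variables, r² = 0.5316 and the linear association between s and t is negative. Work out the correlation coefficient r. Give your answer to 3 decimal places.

-0.729

|r| = √0.5316 = 0.729
The association is negative, so r = −0.729.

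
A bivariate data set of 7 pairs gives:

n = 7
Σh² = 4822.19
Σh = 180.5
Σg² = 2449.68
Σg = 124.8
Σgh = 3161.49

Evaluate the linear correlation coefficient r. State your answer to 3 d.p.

-0.291

r = (nΣgh − ΣgΣh) / √[(nΣg² − (Σg)²)(nΣh² − (Σh)²)]
Numerator: 7×3161.49 − 124.8×180.5 = -395.97
Denominator: √[(17147.76 − 15575.04)(33755.33 − 32580.25)] = √[1572.72 × 1175.08] = 1359.4381
r = -395.97 / 1359.4381 ≈ -0.291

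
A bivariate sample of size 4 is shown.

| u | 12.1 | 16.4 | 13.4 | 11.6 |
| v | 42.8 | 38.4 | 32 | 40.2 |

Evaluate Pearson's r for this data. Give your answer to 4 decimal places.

n = 4, Σu = 53.5, Σv = 153.4, Σu² = 729.49, Σv² = 5946.44, Σuv = 2042.76
nΣuv − ΣuΣv = 8171.04 − 8206.9 = -35.86
nΣu² − (Σu)² = 2917.96 − 2862.25 = 55.71; nΣv² − (Σv)² = 23785.76 − 23531.56 = 254.2
r = -35.86 / √(55.71 × 254.2) = -35.86 / 119.0020 ≈ -0.3013

-0.3013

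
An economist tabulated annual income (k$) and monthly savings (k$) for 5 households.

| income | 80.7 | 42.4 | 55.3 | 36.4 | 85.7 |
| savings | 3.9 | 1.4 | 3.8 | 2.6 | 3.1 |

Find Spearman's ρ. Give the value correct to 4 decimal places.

0.6000

Rank income: 4, 2, 3, 1, 5
Rank savings: 5, 1, 4, 2, 3
d = rank(income) − rank(savings): -1, 1, -1, -1, 2; Σd² = 8
ρ = 1 − 6Σd² / [n(n²−1)] = 1 − 6×8 / (5×24) = 1 − 48/120 ≈ 0.6000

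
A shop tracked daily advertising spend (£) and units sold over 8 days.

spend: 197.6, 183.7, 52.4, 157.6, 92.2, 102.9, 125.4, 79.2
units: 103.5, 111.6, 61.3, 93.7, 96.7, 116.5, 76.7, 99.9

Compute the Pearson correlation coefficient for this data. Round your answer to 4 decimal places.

n = 8, Σx = 991, Σy = 759.9, Σx² = 141462.02, Σy² = 74490.23, Σxy = 97365.61
nΣxy − ΣxΣy = 778924.88 − 753060.9 = 25863.98
nΣx² − (Σx)² = 1131696.16 − 982081 = 149615.16; nΣy² − (Σy)² = 595921.84 − 577448.01 = 18473.83
r = 25863.98 / √(149615.16 × 18473.83) = 25863.98 / 52573.4251 ≈ 0.4920

0.4920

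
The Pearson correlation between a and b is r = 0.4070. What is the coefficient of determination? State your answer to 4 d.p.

0.1656

r² = (0.4070)² = 0.1656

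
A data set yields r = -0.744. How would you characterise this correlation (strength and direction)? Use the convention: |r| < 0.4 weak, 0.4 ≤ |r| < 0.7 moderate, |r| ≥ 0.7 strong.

r = -0.744 < 0 so the relationship is negative.
|r| = 0.744, which falls in the strong range.

strong negative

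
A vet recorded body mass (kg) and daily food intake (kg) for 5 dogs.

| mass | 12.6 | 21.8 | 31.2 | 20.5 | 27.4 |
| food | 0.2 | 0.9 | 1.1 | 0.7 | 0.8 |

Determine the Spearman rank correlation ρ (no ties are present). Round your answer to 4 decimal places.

0.9000

Rank mass: 1, 3, 5, 2, 4
Rank food: 1, 4, 5, 2, 3
d = rank(mass) − rank(food): 0, -1, 0, 0, 1; Σd² = 2
ρ = 1 − 6Σd² / [n(n²−1)] = 1 − 6×2 / (5×24) = 1 − 12/120 ≈ 0.9000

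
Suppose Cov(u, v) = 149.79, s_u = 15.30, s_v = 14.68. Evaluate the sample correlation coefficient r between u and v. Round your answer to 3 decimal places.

r = Cov(u,v) / (s_u · s_v) = 149.79 / (15.30 × 14.68)
  = 149.79 / 224.6040 ≈ 0.667

0.667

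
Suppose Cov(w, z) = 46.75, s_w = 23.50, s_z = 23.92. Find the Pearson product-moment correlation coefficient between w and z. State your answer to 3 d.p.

r = Cov(w,z) / (s_w · s_z) = 46.75 / (23.50 × 23.92)
  = 46.75 / 562.1200 ≈ 0.083

0.083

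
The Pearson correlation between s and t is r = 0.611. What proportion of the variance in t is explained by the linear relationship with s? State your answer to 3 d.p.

0.373

r² = (0.611)² = 0.373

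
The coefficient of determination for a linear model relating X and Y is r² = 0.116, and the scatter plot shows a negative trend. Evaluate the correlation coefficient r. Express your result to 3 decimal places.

-0.341

|r| = √0.116 = 0.341
The association is negative, so r = −0.341.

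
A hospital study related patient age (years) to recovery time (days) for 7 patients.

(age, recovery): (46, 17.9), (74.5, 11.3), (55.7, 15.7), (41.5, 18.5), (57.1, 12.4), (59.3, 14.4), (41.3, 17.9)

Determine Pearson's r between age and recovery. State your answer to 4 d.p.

n = 7, Σx = 375.4, Σy = 108.1, Σx² = 20973.58, Σy² = 1718.37, Σxy = 5608.72
nΣxy − ΣxΣy = 39261.04 − 40580.74 = -1319.7
nΣx² − (Σx)² = 146815.06 − 140925.16 = 5889.9; nΣy² − (Σy)² = 12028.59 − 11685.61 = 342.98
r = -1319.7 / √(5889.9 × 342.98) = -1319.7 / 1421.3085 ≈ -0.9285

-0.9285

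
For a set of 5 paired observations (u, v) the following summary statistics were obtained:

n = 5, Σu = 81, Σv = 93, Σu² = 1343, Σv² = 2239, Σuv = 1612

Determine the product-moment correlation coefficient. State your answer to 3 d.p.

0.842

r = (nΣuv − ΣuΣv) / √[(nΣu² − (Σu)²)(nΣv² − (Σv)²)]
Numerator: 5×1612 − 81×93 = 527
Denominator: √[(6715 − 6561)(11195 − 8649)] = √[154 × 2546] = 626.1661
r = 527 / 626.1661 ≈ 0.842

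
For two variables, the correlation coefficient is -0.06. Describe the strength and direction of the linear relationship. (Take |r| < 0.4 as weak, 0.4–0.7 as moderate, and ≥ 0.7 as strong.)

r = -0.06 < 0 so the relationship is negative.
|r| = 0.06, which falls in the weak range.

weak negative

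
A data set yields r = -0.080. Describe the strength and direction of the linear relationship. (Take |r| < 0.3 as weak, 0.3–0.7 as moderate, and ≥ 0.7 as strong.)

r = -0.080 < 0 so the relationship is negative.
|r| = 0.080, which falls in the weak range.

weak negative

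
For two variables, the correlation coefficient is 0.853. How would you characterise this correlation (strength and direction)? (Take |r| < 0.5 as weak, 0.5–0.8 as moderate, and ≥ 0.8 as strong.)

r = 0.853 > 0 so the relationship is positive.
|r| = 0.853, which falls in the strong range.

strong positive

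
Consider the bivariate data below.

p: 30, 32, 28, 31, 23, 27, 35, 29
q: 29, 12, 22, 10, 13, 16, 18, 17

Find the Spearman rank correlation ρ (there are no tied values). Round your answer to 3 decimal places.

-0.048

Rank p: 5, 7, 3, 6, 1, 2, 8, 4
Rank q: 8, 2, 7, 1, 3, 4, 6, 5
d = rank(p) − rank(q): -3, 5, -4, 5, -2, -2, 2, -1; Σd² = 88
ρ = 1 − 6Σd² / [n(n²−1)] = 1 − 6×88 / (8×63) = 1 − 528/504 ≈ -0.048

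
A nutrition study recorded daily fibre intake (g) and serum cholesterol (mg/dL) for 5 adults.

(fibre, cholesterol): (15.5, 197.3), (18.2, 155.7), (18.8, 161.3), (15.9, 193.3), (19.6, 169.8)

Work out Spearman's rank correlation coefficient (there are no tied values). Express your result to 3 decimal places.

-0.600

Rank fibre: 1, 3, 4, 2, 5
Rank cholesterol: 5, 1, 2, 4, 3
d = rank(fibre) − rank(cholesterol): -4, 2, 2, -2, 2; Σd² = 32
ρ = 1 − 6Σd² / [n(n²−1)] = 1 − 6×32 / (5×24) = 1 − 192/120 ≈ -0.600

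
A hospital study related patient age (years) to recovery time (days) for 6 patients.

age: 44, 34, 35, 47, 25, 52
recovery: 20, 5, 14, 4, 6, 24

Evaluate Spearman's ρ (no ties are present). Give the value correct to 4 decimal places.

Rank age: 4, 2, 3, 5, 1, 6
Rank recovery: 5, 2, 4, 1, 3, 6
d = rank(age) − rank(recovery): -1, 0, -1, 4, -2, 0; Σd² = 22
ρ = 1 − 6Σd² / [n(n²−1)] = 1 − 6×22 / (6×35) = 1 − 132/210 ≈ 0.3714

0.3714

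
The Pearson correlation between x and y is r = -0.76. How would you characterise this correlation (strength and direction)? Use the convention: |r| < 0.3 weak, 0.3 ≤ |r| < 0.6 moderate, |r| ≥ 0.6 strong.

r = -0.76 < 0 so the relationship is negative.
|r| = 0.76, which falls in the strong range.

strong negative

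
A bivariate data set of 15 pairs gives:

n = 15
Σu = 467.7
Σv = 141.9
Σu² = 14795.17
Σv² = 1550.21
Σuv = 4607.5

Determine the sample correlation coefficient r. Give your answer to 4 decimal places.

r = (nΣuv − ΣuΣv) / √[(nΣu² − (Σu)²)(nΣv² − (Σv)²)]
Numerator: 15×4607.5 − 467.7×141.9 = 2745.87
Denominator: √[(221927.55 − 218743.29)(23253.15 − 20135.61)] = √[3184.26 × 3117.54] = 3150.7234
r = 2745.87 / 3150.7234 ≈ 0.8715

0.8715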